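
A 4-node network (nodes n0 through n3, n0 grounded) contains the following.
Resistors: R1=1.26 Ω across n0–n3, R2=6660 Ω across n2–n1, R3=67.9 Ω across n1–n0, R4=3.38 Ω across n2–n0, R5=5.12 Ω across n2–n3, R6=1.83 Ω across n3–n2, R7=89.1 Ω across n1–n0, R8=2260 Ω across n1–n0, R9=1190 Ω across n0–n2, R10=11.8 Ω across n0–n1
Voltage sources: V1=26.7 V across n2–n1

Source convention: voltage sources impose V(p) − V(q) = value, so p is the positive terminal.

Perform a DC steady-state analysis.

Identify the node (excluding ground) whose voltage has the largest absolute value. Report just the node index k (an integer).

1

Element admittances at DC:
  Y(R1) = 0.7937 S between n0,n3
  Y(R2) = 0.0001502 S between n2,n1
  Y(R3) = 0.01473 S between n1,n0
  Y(R4) = 0.2959 S between n2,n0
  Y(R5) = 0.1953 S between n2,n3
  Y(R6) = 0.5464 S between n3,n2
  Y(R7) = 0.01122 S between n1,n0
  Y(R8) = 0.0004425 S between n1,n0
  Y(R9) = 0.0008403 S between n0,n2
  Y(R10) = 0.08475 S between n0,n1
  V1: constraint V(n2)−V(n1) = 26.7
Assemble and solve the 4×4 MNA system:
  V(n1)=-22.95  V(n2)=3.750  V(n3)=1.812
  i(V1)=-2.555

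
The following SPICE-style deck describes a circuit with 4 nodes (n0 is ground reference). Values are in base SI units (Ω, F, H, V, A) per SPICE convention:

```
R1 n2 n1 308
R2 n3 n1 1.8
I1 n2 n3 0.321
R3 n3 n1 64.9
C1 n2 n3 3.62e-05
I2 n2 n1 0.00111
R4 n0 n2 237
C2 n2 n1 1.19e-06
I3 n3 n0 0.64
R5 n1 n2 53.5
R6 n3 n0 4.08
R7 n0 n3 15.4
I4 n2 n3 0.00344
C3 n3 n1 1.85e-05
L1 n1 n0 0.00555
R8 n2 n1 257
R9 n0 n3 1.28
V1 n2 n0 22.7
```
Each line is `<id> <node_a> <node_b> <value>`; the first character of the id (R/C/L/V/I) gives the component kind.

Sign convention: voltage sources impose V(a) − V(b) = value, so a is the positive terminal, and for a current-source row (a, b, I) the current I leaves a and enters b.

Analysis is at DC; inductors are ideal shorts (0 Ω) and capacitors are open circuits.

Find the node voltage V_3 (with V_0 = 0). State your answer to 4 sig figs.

-0.1898 V

Apply KCL at each of the 3 non-ground nodes and solve the resulting linear system.
Node n1: branches {R1, R2, R3, I2, C2, R5, C3, L1, R8} → V_1 = 0.000
Node n2: branches {R1, I1, C1, I2, R4, C2, R5, I4, R8, V1} → V_2 = 22.70
Node n3: branches {R2, I1, R3, C1, I3, R6, R7, I4, C3, R9} → V_3 = -0.1898
Source currents: i(L1)=0.4790, i(V1)=-1.008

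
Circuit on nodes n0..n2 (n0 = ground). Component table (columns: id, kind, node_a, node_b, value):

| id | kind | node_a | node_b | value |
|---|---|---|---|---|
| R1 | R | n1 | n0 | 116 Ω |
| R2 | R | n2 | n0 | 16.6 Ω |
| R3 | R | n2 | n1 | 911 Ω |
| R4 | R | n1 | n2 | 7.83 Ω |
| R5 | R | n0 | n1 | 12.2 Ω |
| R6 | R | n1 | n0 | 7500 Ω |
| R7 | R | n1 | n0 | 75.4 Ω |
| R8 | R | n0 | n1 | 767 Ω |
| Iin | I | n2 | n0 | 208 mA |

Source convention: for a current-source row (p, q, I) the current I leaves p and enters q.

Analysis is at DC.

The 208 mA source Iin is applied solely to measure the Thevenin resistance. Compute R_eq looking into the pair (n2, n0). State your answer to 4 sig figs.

Element admittances at DC:
  Y(R1) = 0.008621 S between n1,n0
  Y(R2) = 0.06024 S between n2,n0
  Y(R3) = 0.001098 S between n2,n1
  Y(R4) = 0.1277 S between n1,n2
  Y(R5) = 0.08197 S between n0,n1
  Y(R6) = 0.0001333 S between n1,n0
  Y(R7) = 0.01326 S between n1,n0
  Y(R8) = 0.001304 S between n0,n1
  Iin: injects 0.208 A into n0 (from n2)
Assemble and solve the 2×2 MNA system:
  V(n1)=-0.9685  V(n2)=-1.760

R_eq = 8.462 Ω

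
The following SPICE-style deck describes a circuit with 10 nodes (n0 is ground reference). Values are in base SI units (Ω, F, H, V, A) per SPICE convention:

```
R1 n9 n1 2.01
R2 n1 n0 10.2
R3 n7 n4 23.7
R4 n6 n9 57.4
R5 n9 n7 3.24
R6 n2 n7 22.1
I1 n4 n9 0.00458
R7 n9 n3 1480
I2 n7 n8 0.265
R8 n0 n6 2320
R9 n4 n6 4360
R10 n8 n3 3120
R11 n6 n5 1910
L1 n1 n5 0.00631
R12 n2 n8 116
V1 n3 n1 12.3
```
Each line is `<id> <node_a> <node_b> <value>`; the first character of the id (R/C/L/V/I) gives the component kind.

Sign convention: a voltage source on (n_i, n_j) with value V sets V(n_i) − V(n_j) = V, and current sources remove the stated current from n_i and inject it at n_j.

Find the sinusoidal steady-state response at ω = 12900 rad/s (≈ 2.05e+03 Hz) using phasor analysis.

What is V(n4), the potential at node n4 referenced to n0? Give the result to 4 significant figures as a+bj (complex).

-0.1449-7.072e-09j V

Apply KCL at each of the 9 non-ground nodes and solve the resulting linear system.
Node n1: branches {R1, R2, L1, V1} → V_1 = 7.005e-07+0.000j
Node n2: branches {R6, R12} → V_2 = 5.655-5.992e-09j
Node n3: branches {R7, R10, V1} → V_3 = 12.30+0.000j
Node n4: branches {R3, I1, R9} → V_4 = -0.1449-7.072e-09j
Node n5: branches {R11, L1} → V_5 = 4.188e-07-6.807e-06j
Node n6: branches {R4, R8, R9, R11} → V_6 = -0.0001593-1.972e-07j
Node n7: branches {R3, R5, R6, I2} → V_7 = -0.03712-6.039e-09j
Node n8: branches {I2, R10, R12} → V_8 = 35.53+0.000j
Node n9: branches {R1, R4, R5, I1, R7} → V_9 = 0.001737-5.905e-09j
Source currents: i(V1)=-0.0008638+0.000j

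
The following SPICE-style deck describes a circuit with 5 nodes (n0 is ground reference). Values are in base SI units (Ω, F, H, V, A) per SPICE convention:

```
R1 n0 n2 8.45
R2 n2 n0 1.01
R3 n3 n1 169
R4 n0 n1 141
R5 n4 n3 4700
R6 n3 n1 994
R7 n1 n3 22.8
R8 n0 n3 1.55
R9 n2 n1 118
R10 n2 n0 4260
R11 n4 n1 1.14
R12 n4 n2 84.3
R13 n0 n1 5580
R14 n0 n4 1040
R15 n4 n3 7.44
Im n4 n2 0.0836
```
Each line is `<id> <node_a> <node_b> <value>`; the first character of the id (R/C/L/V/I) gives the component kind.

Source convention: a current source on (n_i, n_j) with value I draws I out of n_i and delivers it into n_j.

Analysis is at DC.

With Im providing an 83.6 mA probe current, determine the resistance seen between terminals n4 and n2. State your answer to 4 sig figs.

R_eq = 6.597 Ω

MNA unknowns: 4 node voltages V₁..V_4
R1: Y=0.1183 on G[0,2]
R2: Y=0.9901 on G[2,0]
R3: Y=0.005917 on G[3,1]
R4: Y=0.007092 on G[0,1]
R5: Y=0.0002128 on G[4,3]
R6: Y=0.001006 on G[3,1]
R7: Y=0.04386 on G[1,3]
R8: Y=0.6452 on G[0,3]
R9: Y=0.008475 on G[2,1]
R10: Y=0.0002347 on G[2,0]
R11: Y=0.8772 on G[4,1]
R12: Y=0.01186 on G[4,2]
R13: Y=0.0001792 on G[0,1]
R14: Y=0.0009615 on G[0,4]
R15: Y=0.1344 on G[4,3]
Im: z[4]−=0.0836, z[2]+=0.0836
solve → V1=-0.4569, V2=0.06551, V3=-0.1067, V4=-0.4860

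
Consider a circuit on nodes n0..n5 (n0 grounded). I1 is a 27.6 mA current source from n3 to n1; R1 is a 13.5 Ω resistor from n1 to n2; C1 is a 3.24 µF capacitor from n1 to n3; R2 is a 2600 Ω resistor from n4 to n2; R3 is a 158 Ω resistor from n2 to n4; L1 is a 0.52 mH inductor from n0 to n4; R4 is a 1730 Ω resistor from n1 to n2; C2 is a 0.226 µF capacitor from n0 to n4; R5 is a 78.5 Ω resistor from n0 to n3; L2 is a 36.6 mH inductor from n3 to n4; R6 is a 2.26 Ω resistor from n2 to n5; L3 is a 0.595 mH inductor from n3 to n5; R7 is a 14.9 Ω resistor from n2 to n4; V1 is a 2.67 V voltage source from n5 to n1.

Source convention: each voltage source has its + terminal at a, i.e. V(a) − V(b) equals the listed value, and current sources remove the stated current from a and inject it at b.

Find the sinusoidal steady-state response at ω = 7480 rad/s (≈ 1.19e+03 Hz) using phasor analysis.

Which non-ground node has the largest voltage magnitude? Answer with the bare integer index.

Apply KCL at each of the 5 non-ground nodes and solve the resulting linear system.
Node n1: branches {I1, R1, C1, R4, V1} → V_1 = -2.399+0.03189j
Node n2: branches {R1, R2, R3, R4, R6, R7} → V_2 = -0.1006+0.02432j
Node n3: branches {I1, C1, R5, L2, L3} → V_3 = 0.5747-0.1403j
Node n4: branches {R2, R3, L1, C2, L2, R7} → V_4 = -0.006997-0.02867j
Node n5: branches {R6, L3, V1} → V_5 = 0.2714+0.03189j
Source currents: i(V1)=-0.2033-0.07149j

1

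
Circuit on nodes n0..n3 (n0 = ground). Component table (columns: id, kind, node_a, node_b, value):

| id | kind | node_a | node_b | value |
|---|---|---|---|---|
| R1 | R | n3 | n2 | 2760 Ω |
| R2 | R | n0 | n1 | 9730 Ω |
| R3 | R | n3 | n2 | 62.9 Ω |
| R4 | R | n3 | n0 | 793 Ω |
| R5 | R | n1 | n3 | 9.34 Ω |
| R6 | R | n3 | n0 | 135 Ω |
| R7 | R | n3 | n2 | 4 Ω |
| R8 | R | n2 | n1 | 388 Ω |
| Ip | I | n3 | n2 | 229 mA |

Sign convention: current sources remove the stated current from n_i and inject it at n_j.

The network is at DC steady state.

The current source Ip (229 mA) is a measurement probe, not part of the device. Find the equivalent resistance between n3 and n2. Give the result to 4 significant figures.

R_eq = 3.721 Ω

MNA unknowns: 3 node voltages V₁..V_3
R1: Y=0.0003623 on G[3,2]
R2: Y=0.0001028 on G[0,1]
R3: Y=0.01590 on G[3,2]
R4: Y=0.001261 on G[3,0]
R5: Y=0.1071 on G[1,3]
R6: Y=0.007407 on G[3,0]
R7: Y=0.2500 on G[3,2]
R8: Y=0.002577 on G[2,1]
Ip: z[3]−=0.229, z[2]+=0.229
solve → V1=0.01977, V2=0.8518, V3=-0.0002345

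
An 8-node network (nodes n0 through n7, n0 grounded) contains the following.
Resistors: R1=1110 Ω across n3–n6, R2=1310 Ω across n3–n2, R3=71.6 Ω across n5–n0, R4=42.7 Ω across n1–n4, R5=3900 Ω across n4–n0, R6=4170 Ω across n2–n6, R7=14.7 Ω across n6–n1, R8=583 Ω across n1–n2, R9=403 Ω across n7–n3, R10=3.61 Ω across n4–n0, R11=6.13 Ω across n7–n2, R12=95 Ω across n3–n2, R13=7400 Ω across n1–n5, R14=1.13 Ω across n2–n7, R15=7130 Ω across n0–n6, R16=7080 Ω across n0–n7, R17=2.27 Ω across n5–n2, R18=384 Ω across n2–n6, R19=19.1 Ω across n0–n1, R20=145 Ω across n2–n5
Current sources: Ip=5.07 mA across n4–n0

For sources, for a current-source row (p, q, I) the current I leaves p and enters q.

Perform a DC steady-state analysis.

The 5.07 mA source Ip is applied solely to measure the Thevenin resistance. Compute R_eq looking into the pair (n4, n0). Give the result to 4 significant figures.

Element admittances at DC:
  Y(R1) = 0.0009009 S between n3,n6
  Y(R2) = 0.0007634 S between n3,n2
  Y(R3) = 0.01397 S between n5,n0
  Y(R4) = 0.02342 S between n1,n4
  Y(R5) = 0.0002564 S between n4,n0
  Y(R6) = 0.0002398 S between n2,n6
  Y(R7) = 0.06803 S between n6,n1
  Y(R8) = 0.001715 S between n1,n2
  Y(R9) = 0.002481 S between n7,n3
  Y(R10) = 0.2770 S between n4,n0
  Y(R11) = 0.1631 S between n7,n2
  Y(R12) = 0.01053 S between n3,n2
  Y(R13) = 0.0001351 S between n1,n5
  Y(R14) = 0.8850 S between n2,n7
  Y(R15) = 0.0001403 S between n0,n6
  Y(R16) = 0.0001412 S between n0,n7
  Y(R17) = 0.4405 S between n5,n2
  Y(R18) = 0.002604 S between n2,n6
  Y(R19) = 0.05236 S between n0,n1
  Y(R20) = 0.006897 S between n2,n5
  Ip: injects 0.00507 A into n0 (from n4)
Assemble and solve the 7×7 MNA system:
  V(n1)=-0.005067  V(n2)=-0.001422  V(n3)=-0.001634  V(n4)=-0.01726  V(n5)=-0.001380  V(n6)=-0.004870  V(n7)=-0.001422

R_eq = 3.404 Ω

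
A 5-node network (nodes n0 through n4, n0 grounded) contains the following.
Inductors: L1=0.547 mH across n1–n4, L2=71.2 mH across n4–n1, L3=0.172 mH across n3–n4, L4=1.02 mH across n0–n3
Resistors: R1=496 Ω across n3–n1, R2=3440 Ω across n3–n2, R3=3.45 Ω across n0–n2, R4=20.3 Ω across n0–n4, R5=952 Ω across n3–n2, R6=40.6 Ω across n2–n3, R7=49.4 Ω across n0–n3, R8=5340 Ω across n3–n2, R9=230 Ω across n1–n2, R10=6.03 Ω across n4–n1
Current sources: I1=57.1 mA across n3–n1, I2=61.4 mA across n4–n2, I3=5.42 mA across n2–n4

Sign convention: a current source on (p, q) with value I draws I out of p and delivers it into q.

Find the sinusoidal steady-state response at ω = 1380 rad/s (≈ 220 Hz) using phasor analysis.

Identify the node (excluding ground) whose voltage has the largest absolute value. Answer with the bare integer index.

Element admittances at ω=1380 rad/s:
  Y(L1) = 0.000-1.325j S between n1,n4
  Y(R1) = 0.002016+0.000j S between n3,n1
  Y(L2) = 0.000-0.01018j S between n4,n1
  I1: injects 0.0571 A into n1 (from n3)
  Y(R2) = 0.0002907+0.000j S between n3,n2
  Y(R3) = 0.2899+0.000j S between n0,n2
  Y(R4) = 0.04926+0.000j S between n0,n4
  Y(L3) = 0.000-4.213j S between n3,n4
  I2: injects 0.0614 A into n2 (from n4)
  Y(R5) = 0.001050+0.000j S between n3,n2
  Y(L4) = 0.000-0.7104j S between n0,n3
  Y(R6) = 0.02463+0.000j S between n2,n3
  Y(R7) = 0.02024+0.000j S between n0,n3
  Y(R8) = 0.0001873+0.000j S between n3,n2
  Y(R9) = 0.004348+0.000j S between n1,n2
  Y(R10) = 0.1658+0.000j S between n4,n1
  I3: injects 0.00542 A into n4 (from n2)
Assemble and solve the 4×4 MNA system:
  V(n1)=-0.004799-0.02674j  V(n2)=0.1739-0.006078j  V(n3)=-0.009288-0.06999j  V(n4)=-0.01010-0.06943j

2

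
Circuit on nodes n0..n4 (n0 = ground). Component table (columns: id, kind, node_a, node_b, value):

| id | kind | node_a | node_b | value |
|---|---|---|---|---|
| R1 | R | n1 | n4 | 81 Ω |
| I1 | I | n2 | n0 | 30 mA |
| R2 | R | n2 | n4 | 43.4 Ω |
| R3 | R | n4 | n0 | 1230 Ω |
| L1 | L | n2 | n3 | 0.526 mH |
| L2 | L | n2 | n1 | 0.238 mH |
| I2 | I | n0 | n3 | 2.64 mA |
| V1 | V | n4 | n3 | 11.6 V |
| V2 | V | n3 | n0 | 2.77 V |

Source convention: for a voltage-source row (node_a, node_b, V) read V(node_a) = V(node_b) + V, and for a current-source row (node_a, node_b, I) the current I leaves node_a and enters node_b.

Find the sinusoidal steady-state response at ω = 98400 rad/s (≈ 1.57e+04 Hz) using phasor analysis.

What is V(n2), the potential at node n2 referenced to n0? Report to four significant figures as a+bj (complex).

Apply KCL at each of the 4 non-ground nodes and solve the resulting linear system.
Node n1: branches {R1, L2} → V_1 = 12.16+4.787j
Node n2: branches {I1, R2, L1, L2} → V_2 = 10.77+4.147j
Node n3: branches {L1, I2, V1, V2} → V_3 = 2.770+0.000j
Node n4: branches {R1, R2, R3, V1} → V_4 = 14.37+0.000j
Source currents: i(V1)=-0.1218+0.1547j, i(V2)=-0.03904+0.000j

10.77+4.147j V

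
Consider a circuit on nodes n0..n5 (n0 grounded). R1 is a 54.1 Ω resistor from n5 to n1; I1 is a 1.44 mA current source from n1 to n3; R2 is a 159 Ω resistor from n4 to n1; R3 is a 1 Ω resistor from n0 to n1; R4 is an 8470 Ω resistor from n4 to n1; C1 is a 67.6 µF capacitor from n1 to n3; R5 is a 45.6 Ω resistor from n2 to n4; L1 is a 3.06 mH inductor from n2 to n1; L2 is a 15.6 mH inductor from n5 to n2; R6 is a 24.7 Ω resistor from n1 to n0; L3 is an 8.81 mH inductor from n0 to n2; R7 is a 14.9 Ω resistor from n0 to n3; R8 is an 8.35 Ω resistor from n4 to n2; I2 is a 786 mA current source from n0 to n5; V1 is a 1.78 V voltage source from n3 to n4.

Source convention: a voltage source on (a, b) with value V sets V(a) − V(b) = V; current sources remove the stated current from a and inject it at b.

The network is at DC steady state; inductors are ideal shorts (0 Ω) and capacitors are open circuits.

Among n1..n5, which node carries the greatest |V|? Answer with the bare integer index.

3

Element admittances at DC:
  Y(R1) = 0.01848 S between n5,n1
  I1: injects 0.00144 A into n3 (from n1)
  Y(R2) = 0.006289 S between n4,n1
  Y(R3) = 1.000 S between n0,n1
  Y(R4) = 0.0001181 S between n4,n1
  Y(C1) = 0.000 S between n1,n3
  Y(R5) = 0.02193 S between n2,n4
  L1: short n2↔n1 (DC inductor)
  L2: short n5↔n2 (DC inductor)
  Y(R6) = 0.04049 S between n1,n0
  L3: short n0↔n2 (DC inductor)
  Y(R7) = 0.06711 S between n0,n3
  Y(R8) = 0.1198 S between n4,n2
  I2: injects 0.786 A into n5 (from n0)
  V1: constraint V(n3)−V(n4) = 1.78
Assemble and solve the 9×9 MNA system:
  V(n1)=0.000  V(n2)=0.000  V(n3)=1.232  V(n4)=-0.5484  V(n5)=0.000
  i(L1)=0.004954  i(L2)=0.7860  i(L3)=-0.7033  i(V1)=-0.08122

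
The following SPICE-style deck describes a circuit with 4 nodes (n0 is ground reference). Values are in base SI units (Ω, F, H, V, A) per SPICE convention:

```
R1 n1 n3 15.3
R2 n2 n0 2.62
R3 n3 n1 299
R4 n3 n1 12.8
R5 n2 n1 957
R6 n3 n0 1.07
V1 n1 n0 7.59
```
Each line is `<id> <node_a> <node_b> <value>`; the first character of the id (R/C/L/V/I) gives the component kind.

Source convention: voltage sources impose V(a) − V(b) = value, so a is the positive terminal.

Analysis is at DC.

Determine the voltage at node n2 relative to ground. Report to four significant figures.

0.02072 V

Element admittances at DC:
  Y(R1) = 0.06536 S between n1,n3
  Y(R2) = 0.3817 S between n2,n0
  Y(R3) = 0.003344 S between n3,n1
  Y(R4) = 0.07812 S between n3,n1
  Y(R5) = 0.001045 S between n2,n1
  Y(R6) = 0.9346 S between n3,n0
  V1: constraint V(n1)−V(n0) = 7.59
Assemble and solve the 4×4 MNA system:
  V(n1)=7.590  V(n2)=0.02072  V(n3)=1.031
  i(V1)=-0.9710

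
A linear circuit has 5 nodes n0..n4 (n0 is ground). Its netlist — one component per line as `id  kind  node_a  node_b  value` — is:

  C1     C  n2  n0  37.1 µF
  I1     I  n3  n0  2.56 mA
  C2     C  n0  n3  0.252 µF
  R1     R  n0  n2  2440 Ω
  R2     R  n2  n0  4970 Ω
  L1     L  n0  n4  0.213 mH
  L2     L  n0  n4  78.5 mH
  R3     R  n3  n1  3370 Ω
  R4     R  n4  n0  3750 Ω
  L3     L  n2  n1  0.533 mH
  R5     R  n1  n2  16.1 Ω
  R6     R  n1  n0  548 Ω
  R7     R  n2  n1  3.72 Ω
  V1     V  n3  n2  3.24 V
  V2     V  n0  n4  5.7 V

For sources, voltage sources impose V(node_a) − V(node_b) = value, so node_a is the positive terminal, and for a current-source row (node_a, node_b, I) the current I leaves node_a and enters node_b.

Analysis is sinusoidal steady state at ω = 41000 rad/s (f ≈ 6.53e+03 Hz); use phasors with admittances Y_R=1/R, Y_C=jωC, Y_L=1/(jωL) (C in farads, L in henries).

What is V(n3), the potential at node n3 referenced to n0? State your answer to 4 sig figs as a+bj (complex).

Apply KCL at each of the 4 non-ground nodes and solve the resulting linear system.
Node n1: branches {R3, L3, R5, R6, R7} → V_1 = -0.01891+0.002037j
Node n2: branches {C1, R1, R2, L3, R5, R7, V1} → V_2 = -0.02186+0.001640j
Node n3: branches {I1, C2, R3, V1} → V_3 = 3.218+0.001640j
Node n4: branches {L1, L2, R4, V2} → V_4 = -5.700+0.000j
Source currents: i(V1)=-0.003504-0.03325j, i(V2)=-0.001520+0.6545j

3.218+0.001640j V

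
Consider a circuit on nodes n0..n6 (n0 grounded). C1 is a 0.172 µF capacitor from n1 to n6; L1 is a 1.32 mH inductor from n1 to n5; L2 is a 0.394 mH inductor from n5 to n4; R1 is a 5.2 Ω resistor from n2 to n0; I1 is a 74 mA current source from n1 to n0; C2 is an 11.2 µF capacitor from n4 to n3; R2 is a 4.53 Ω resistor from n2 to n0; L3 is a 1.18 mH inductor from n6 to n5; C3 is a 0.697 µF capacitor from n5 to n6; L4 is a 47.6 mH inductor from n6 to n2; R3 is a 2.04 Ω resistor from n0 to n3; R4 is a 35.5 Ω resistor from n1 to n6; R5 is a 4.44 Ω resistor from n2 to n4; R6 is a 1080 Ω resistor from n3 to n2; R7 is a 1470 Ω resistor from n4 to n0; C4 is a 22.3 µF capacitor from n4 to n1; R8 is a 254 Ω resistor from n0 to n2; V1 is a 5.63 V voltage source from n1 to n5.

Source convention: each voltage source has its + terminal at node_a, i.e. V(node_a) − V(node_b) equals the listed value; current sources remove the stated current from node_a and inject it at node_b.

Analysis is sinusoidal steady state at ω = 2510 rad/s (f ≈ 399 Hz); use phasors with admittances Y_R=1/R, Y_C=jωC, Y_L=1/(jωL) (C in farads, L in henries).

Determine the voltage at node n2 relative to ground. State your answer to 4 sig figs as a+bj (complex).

MNA unknowns: 6 node voltages V₁..V_6 plus 1 source current (V1)
C1: Y=0.000+0.0004317j on G[1,6]
L1: Y=0.000-0.3018j on G[1,5]
L2: Y=0.000-1.011j on G[5,4]
R1: Y=0.1923+0.000j on G[2,0]
I1: z[1]−=0.074, z[0]+=0.074
C2: Y=0.000+0.02811j on G[4,3]
R2: Y=0.2208+0.000j on G[2,0]
L3: Y=0.000-0.3376j on G[6,5]
C3: Y=0.000+0.001749j on G[5,6]
L4: Y=0.000-0.008370j on G[6,2]
R3: Y=0.4902+0.000j on G[0,3]
R4: Y=0.02817+0.000j on G[1,6]
R5: Y=0.2252+0.000j on G[2,4]
R6: Y=0.0009259+0.000j on G[3,2]
R7: Y=0.0006803+0.000j on G[4,0]
C4: Y=0.000+0.05597j on G[4,1]
R8: Y=0.003937+0.000j on G[0,2]
V1: row V1−V5=5.63, i_V1 at 1,5
solve → V1=5.463+0.01326j, V2=-0.1680+0.03267j, V3=-0.007329-0.02792j, V4=-0.4962+0.09458j, V5=-0.1665+0.01326j, V6=-0.1360+0.4725j
aux → i_V1=-0.2365+1.376j

-0.1680+0.03267j V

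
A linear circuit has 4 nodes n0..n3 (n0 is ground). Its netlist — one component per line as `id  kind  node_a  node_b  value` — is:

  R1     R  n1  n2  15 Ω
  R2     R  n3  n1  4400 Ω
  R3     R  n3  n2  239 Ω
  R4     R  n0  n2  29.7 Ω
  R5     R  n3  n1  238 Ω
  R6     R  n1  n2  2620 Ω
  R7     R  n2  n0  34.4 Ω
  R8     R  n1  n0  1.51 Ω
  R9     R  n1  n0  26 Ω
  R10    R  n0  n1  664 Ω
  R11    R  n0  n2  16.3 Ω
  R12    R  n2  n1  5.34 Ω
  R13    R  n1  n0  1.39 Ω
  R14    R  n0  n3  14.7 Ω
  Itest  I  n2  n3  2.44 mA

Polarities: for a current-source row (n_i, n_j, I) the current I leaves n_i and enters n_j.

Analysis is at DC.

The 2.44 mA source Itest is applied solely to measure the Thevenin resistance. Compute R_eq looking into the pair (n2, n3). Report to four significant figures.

Element admittances at DC:
  Y(R1) = 0.06667 S between n1,n2
  Y(R2) = 0.0002273 S between n3,n1
  Y(R3) = 0.004184 S between n3,n2
  Y(R4) = 0.03367 S between n0,n2
  Y(R5) = 0.004202 S between n3,n1
  Y(R6) = 0.0003817 S between n1,n2
  Y(R7) = 0.02907 S between n2,n0
  Y(R8) = 0.6623 S between n1,n0
  Y(R9) = 0.03846 S between n1,n0
  Y(R10) = 0.001506 S between n0,n1
  Y(R11) = 0.06135 S between n0,n2
  Y(R12) = 0.1873 S between n2,n1
  Y(R13) = 0.7194 S between n1,n0
  Y(R14) = 0.06803 S between n0,n3
  Itest: injects 0.00244 A into n3 (from n2)
Assemble and solve the 3×3 MNA system:
  V(n1)=-0.0009233  V(n2)=-0.006648  V(n3)=0.03142

R_eq = 15.60 Ω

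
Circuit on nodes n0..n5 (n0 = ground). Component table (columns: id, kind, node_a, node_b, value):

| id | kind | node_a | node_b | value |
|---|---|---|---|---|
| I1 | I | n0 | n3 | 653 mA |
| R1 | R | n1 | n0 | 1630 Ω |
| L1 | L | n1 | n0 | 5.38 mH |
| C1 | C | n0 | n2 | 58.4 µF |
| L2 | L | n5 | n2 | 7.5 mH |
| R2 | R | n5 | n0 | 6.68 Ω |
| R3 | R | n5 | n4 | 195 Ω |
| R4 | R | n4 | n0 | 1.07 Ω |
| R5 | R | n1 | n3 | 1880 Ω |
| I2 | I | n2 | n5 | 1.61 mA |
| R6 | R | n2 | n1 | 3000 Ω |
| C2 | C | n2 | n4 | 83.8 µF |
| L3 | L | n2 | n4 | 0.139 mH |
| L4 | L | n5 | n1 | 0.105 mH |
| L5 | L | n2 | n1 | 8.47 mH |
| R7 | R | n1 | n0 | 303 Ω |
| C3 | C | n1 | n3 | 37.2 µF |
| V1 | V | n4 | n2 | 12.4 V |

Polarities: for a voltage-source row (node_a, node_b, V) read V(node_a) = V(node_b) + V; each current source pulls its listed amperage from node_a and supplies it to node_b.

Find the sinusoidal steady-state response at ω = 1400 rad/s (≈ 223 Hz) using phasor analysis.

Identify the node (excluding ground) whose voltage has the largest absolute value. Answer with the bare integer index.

Element admittances at ω=1400 rad/s:
  I1: injects 0.653 A into n3 (from n0)
  Y(R1) = 0.0006135+0.000j S between n1,n0
  Y(L1) = 0.000-0.1328j S between n1,n0
  Y(C1) = 0.000+0.08176j S between n0,n2
  Y(L2) = 0.000-0.09524j S between n5,n2
  Y(R2) = 0.1497+0.000j S between n5,n0
  Y(R3) = 0.005128+0.000j S between n5,n4
  Y(R4) = 0.9346+0.000j S between n4,n0
  Y(R5) = 0.0005319+0.000j S between n1,n3
  I2: injects 0.00161 A into n5 (from n2)
  Y(R6) = 0.0003333+0.000j S between n2,n1
  Y(C2) = 0.000+0.1173j S between n2,n4
  Y(L3) = 0.000-5.139j S between n2,n4
  Y(L4) = 0.000-6.803j S between n5,n1
  Y(L5) = 0.000-0.08433j S between n2,n1
  Y(R7) = 0.003300+0.000j S between n1,n0
  Y(C3) = 0.000+0.05208j S between n1,n3
  V1: constraint V(n4)−V(n2) = 12.4
Assemble and solve the 6×6 MNA system:
  V(n1)=-4.499+4.193j  V(n2)=-11.59-0.3211j  V(n3)=-4.371-8.344j  V(n4)=0.8149-0.3211j  V(n5)=-4.502+4.232j
  i(V1)=-0.7888+62.59j

2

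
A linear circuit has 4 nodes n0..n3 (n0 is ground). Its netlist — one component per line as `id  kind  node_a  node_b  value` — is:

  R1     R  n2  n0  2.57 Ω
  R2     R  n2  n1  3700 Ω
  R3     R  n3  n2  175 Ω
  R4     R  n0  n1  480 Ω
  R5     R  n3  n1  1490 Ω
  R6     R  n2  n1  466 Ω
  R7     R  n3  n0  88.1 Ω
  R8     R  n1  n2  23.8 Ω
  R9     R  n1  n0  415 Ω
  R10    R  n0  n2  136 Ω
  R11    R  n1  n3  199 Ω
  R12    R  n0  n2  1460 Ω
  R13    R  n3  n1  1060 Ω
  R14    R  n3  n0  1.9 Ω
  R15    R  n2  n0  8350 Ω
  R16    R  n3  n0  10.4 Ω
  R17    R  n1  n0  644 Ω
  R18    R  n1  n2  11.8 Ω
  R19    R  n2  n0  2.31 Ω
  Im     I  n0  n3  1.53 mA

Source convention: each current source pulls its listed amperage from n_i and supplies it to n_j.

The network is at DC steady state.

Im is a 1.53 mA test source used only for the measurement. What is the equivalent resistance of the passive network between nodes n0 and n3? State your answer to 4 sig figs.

Element admittances at DC:
  Y(R1) = 0.3891 S between n2,n0
  Y(R2) = 0.0002703 S between n2,n1
  Y(R3) = 0.005714 S between n3,n2
  Y(R4) = 0.002083 S between n0,n1
  Y(R5) = 0.0006711 S between n3,n1
  Y(R6) = 0.002146 S between n2,n1
  Y(R7) = 0.01135 S between n3,n0
  Y(R8) = 0.04202 S between n1,n2
  Y(R9) = 0.002410 S between n1,n0
  Y(R10) = 0.007353 S between n0,n2
  Y(R11) = 0.005025 S between n1,n3
  Y(R12) = 0.0006849 S between n0,n2
  Y(R13) = 0.0009434 S between n3,n1
  Y(R14) = 0.5263 S between n3,n0
  Y(R15) = 0.0001198 S between n2,n0
  Y(R16) = 0.09615 S between n3,n0
  Y(R17) = 0.001553 S between n1,n0
  Y(R18) = 0.08475 S between n1,n2
  Y(R19) = 0.4329 S between n2,n0
  Im: injects 0.00153 A into n3 (from n0)
Assemble and solve the 3×3 MNA system:
  V(n1)=0.0001408  V(n2)=3.288e-05  V(n3)=0.002370

R_eq = 1.549 Ω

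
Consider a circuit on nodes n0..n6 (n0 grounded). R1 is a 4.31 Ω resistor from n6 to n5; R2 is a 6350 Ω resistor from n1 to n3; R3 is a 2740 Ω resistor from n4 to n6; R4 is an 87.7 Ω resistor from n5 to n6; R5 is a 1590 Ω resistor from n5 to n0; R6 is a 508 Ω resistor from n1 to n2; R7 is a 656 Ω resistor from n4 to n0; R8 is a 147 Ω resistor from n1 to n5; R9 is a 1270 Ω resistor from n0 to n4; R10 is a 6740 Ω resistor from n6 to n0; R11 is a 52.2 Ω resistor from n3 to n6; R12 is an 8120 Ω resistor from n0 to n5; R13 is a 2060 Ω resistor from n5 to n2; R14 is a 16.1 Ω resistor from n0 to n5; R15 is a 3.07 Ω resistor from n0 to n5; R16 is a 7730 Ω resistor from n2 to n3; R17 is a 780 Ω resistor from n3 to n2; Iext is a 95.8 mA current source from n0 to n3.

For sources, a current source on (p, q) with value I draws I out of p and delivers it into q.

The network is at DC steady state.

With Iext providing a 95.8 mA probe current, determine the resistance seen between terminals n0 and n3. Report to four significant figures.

R_eq = 55.98 Ω

MNA unknowns: 6 node voltages V₁..V_6
R1: Y=0.2320 on G[6,5]
R2: Y=0.0001575 on G[1,3]
R3: Y=0.0003650 on G[4,6]
R4: Y=0.01140 on G[5,6]
R5: Y=0.0006289 on G[5,0]
R6: Y=0.001969 on G[1,2]
R7: Y=0.001524 on G[4,0]
R8: Y=0.006803 on G[1,5]
R9: Y=0.0007874 on G[0,4]
R10: Y=0.0001484 on G[6,0]
R11: Y=0.01916 on G[3,6]
R12: Y=0.0001232 on G[0,5]
R13: Y=0.0004854 on G[5,2]
R14: Y=0.06211 on G[0,5]
R15: Y=0.3257 on G[0,5]
R16: Y=0.0001294 on G[2,3]
R17: Y=0.001282 on G[3,2]
Iext: z[0]−=0.0958, z[3]+=0.0958
solve → V1=0.8115, V2=2.403, V3=5.363, V4=0.08427, V5=0.2458, V6=0.6181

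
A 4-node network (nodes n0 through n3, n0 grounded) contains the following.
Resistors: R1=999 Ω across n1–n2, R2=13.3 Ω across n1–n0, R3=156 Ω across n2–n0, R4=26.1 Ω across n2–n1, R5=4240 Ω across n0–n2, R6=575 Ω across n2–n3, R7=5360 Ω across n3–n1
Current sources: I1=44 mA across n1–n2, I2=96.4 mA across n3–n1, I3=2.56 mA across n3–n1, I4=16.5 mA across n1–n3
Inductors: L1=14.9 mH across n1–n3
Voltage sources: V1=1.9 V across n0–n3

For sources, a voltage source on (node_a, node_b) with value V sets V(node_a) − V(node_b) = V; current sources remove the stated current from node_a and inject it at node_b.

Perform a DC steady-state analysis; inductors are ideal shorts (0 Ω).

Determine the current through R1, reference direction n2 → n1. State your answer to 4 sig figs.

MNA unknowns: 3 node voltages V₁..V_3 plus 2 source currents (L1, V1)
R1: Y=0.001001 on G[1,2]
R2: Y=0.07519 on G[1,0]
R3: Y=0.006410 on G[2,0]
I1: z[1]−=0.044, z[2]+=0.044
I2: z[3]−=0.0964, z[1]+=0.0964
R4: Y=0.03831 on G[2,1]
R5: Y=0.0002358 on G[0,2]
L1: row V1−V3=0, i_L1 at 1,3
R6: Y=0.001739 on G[2,3]
R7: Y=0.0001866 on G[3,1]
I3: z[3]−=0.00256, z[1]+=0.00256
I4: z[1]−=0.0165, z[3]+=0.0165
V1: row V0−V3=1.9, i_V1 at 0,3
solve → V1=-1.900, V2=-0.7128, V3=-1.900
aux → i_L1=0.2280, i_V1=-0.1476

0.001188 A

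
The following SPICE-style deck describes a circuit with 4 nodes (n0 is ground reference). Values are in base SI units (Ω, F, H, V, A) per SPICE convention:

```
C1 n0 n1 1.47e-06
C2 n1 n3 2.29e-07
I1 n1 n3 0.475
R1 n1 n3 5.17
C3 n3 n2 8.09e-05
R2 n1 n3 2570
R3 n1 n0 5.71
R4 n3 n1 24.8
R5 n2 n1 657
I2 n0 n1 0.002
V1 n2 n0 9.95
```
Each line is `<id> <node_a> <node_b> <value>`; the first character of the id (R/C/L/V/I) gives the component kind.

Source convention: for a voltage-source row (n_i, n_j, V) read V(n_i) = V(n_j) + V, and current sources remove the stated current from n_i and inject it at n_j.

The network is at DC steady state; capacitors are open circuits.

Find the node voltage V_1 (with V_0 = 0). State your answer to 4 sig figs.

0.09705 V

Apply KCL at each of the 3 non-ground nodes and solve the resulting linear system.
Node n1: branches {C1, C2, I1, R1, R2, R3, R4, R5, I2} → V_1 = 0.09705
Node n2: branches {C3, R5, V1} → V_2 = 9.950
Node n3: branches {C2, I1, R1, C3, R2, R4} → V_3 = 2.126
Source currents: i(V1)=-0.01500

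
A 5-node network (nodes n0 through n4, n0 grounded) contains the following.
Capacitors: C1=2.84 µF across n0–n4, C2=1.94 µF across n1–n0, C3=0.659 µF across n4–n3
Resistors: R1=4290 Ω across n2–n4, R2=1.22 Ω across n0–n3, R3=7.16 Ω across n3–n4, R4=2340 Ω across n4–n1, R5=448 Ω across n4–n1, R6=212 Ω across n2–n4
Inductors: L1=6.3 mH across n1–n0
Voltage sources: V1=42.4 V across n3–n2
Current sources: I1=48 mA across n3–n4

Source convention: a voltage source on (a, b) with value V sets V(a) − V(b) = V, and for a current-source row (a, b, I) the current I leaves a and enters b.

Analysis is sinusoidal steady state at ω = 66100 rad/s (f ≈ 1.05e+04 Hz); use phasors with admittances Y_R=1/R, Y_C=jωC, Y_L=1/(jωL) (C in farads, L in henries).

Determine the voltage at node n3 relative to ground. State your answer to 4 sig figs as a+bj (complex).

0.1111+0.05585j V

Apply KCL at each of the 4 non-ground nodes and solve the resulting linear system.
Node n1: branches {R4, L1, C2, R5} → V_1 = 0.01006+0.005509j
Node n2: branches {R1, R6, V1} → V_2 = -42.29+0.05585j
Node n3: branches {R2, R3, C3, V1, I1} → V_3 = 0.1111+0.05585j
Node n4: branches {C1, R1, R3, R4, R5, R6, C3, I1} → V_4 = -0.2506+0.4813j
Source currents: i(V1)=-0.2081-0.002106j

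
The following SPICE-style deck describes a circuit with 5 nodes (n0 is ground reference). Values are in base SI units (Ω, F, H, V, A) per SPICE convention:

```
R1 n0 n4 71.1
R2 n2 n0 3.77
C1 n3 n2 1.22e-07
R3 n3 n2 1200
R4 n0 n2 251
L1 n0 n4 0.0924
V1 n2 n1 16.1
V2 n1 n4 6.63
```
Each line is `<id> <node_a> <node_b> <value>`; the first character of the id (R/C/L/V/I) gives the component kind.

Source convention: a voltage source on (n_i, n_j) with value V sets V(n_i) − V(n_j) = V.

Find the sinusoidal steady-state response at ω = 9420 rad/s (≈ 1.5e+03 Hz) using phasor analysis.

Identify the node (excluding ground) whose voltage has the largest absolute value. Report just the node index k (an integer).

Apply KCL at each of the 4 non-ground nodes and solve the resulting linear system.
Node n1: branches {V1, V2} → V_1 = -14.97-0.08760j
Node n2: branches {R2, C1, R3, R4, V1} → V_2 = 1.129-0.08760j
Node n3: branches {C1, R3} → V_3 = 1.129-0.08760j
Node n4: branches {R1, L1, V2} → V_4 = -21.60-0.08760j
Source currents: i(V1)=-0.3039+0.02359j, i(V2)=-0.3039+0.02359j

4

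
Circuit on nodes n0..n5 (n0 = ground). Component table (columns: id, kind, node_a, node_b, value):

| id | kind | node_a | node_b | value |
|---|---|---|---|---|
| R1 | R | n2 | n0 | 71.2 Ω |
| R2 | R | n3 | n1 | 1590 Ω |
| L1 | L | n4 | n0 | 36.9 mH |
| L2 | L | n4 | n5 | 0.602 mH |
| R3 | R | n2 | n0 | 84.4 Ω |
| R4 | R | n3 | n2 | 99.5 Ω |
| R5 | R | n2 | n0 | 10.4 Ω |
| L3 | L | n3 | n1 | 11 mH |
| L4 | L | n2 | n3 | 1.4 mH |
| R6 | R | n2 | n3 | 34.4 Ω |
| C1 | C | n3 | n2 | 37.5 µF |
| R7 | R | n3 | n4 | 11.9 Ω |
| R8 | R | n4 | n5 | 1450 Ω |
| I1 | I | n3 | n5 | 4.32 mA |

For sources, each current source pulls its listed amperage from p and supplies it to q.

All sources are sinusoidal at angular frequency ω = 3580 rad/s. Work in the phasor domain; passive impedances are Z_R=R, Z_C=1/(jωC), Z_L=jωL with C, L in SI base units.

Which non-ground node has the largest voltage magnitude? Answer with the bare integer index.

5

Apply KCL at each of the 5 non-ground nodes and solve the resulting linear system.
Node n1: branches {R2, L3} → V_1 = -0.004874+0.004447j
Node n2: branches {R1, R3, R4, R5, L4, R6, C1} → V_2 = -0.0005315+0.002838j
Node n3: branches {R2, R4, L3, L4, R6, C1, R7, I1} → V_3 = -0.004874+0.004447j
Node n4: branches {L1, L2, R7, R8} → V_4 = 0.04576+0.008570j
Node n5: branches {L2, R8, I1} → V_5 = 0.04578+0.01788j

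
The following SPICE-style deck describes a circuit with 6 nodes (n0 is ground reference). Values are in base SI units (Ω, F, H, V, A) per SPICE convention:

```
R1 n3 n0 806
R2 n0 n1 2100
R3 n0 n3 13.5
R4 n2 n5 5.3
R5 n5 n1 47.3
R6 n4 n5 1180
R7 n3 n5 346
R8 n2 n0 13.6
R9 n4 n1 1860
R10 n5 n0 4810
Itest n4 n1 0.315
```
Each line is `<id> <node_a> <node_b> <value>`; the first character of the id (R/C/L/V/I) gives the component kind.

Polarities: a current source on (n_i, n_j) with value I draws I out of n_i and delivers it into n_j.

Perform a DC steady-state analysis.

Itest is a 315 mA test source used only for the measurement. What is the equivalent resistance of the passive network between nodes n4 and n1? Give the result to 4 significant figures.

Apply KCL at each of the 5 non-ground nodes and solve the resulting linear system.
Node n1: branches {R2, R5, R9, Itest} → V_1 = 8.709
Node n2: branches {R4, R8} → V_2 = -0.05338
Node n3: branches {R1, R3, R7} → V_3 = -0.002742
Node n4: branches {R6, R9, Itest} → V_4 = -224.1
Node n5: branches {R4, R5, R6, R7, R10} → V_5 = -0.07419

R_eq = 739.0 Ω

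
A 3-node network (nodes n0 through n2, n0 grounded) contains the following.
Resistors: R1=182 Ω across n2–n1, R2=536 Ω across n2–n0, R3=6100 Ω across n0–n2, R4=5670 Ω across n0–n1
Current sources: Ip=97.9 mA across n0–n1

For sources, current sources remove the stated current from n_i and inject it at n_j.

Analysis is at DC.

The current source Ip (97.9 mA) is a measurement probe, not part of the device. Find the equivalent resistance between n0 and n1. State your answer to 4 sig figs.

Apply KCL at each of the 2 non-ground nodes and solve the resulting linear system.
Node n1: branches {R1, R4, Ip} → V_1 = 59.03
Node n2: branches {R1, R2, R3} → V_2 = 43.11

R_eq = 603.0 Ω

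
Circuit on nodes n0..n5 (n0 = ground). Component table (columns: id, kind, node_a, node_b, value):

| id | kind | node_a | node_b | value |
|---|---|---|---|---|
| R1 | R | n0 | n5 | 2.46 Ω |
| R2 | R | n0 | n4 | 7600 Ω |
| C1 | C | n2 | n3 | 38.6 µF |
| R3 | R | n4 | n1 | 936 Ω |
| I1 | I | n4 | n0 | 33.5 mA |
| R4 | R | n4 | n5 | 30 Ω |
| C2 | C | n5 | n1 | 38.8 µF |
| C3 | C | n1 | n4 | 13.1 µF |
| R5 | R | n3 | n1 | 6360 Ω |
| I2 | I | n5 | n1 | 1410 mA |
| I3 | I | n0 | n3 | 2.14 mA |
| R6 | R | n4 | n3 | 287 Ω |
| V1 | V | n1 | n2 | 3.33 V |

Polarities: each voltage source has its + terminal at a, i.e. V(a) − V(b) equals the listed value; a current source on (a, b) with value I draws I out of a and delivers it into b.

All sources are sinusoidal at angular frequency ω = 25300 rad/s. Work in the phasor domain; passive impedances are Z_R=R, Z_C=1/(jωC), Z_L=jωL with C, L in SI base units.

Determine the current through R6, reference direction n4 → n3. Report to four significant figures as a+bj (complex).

0.01203+0.0005907j A

Apply KCL at each of the 5 non-ground nodes and solve the resulting linear system.
Node n1: branches {R3, C2, C3, R5, I2, V1} → V_1 = -0.03476-1.398j
Node n2: branches {C1, V1} → V_2 = -3.365-1.398j
Node n3: branches {C1, R5, I3, R6} → V_3 = -3.364-1.413j
Node n4: branches {R2, R3, I1, R4, C3, R6} → V_4 = 0.08860-1.244j
Node n5: branches {R1, R4, C2, I2} → V_5 = -0.07717+0.0004026j
Source currents: i(V1)=-0.01469-0.0005931j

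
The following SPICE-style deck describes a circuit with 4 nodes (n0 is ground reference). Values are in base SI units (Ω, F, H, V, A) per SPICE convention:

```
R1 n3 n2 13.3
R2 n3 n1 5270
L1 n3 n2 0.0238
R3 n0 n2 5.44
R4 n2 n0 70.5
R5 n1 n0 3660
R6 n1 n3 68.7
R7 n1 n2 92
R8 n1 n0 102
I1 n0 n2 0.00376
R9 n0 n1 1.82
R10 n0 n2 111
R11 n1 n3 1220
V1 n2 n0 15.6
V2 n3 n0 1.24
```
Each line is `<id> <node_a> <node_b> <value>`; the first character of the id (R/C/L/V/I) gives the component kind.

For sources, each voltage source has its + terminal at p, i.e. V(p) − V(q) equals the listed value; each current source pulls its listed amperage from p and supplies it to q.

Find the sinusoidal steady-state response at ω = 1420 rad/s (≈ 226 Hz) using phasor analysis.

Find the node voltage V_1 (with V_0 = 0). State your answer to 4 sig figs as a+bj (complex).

Apply KCL at each of the 3 non-ground nodes and solve the resulting linear system.
Node n1: branches {R2, R5, R6, R7, R8, R9, R11} → V_1 = 0.3223+0.000j
Node n2: branches {R1, L1, R3, R4, R7, I1, R10, V1} → V_2 = 15.60+0.000j
Node n3: branches {R1, R2, L1, R6, R11, V2} → V_3 = 1.240+0.000j
Source currents: i(V1)=-4.471+0.4249j, i(V2)=1.065-0.4249j

0.3223+0.000j V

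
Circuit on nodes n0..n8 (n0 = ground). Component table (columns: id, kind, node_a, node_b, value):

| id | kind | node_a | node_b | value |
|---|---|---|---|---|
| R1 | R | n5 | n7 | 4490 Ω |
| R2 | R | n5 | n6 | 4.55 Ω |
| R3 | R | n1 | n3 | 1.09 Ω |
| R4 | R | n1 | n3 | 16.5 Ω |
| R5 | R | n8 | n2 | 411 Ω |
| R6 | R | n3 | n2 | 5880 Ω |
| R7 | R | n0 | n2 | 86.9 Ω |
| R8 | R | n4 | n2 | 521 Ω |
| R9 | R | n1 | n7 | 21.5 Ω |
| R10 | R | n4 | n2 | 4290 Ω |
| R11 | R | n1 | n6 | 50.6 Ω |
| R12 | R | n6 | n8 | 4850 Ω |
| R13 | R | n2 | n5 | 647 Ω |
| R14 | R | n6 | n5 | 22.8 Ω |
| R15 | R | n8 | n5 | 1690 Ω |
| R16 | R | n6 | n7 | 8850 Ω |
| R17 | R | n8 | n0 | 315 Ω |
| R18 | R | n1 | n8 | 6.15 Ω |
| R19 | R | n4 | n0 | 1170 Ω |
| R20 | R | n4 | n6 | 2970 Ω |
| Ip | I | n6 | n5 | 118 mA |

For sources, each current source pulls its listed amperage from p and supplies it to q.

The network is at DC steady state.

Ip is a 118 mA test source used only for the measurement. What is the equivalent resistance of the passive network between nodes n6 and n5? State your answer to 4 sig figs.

R_eq = 3.767 Ω

Apply KCL at each of the 8 non-ground nodes and solve the resulting linear system.
Node n1: branches {R3, R4, R9, R11, R18} → V_1 = -0.07290
Node n2: branches {R5, R6, R7, R8, R10, R13} → V_2 = 0.01892
Node n3: branches {R3, R4, R6} → V_3 = -0.07288
Node n4: branches {R8, R10, R19, R20} → V_4 = 0.0009549
Node n5: branches {R1, R2, R13, R14, R15, Ip} → V_5 = 0.3330
Node n6: branches {R2, R11, R12, R14, R16, R20, Ip} → V_6 = -0.1115
Node n7: branches {R1, R9, R16} → V_7 = -0.07106
Node n8: branches {R5, R12, R15, R17, R18} → V_8 = -0.06883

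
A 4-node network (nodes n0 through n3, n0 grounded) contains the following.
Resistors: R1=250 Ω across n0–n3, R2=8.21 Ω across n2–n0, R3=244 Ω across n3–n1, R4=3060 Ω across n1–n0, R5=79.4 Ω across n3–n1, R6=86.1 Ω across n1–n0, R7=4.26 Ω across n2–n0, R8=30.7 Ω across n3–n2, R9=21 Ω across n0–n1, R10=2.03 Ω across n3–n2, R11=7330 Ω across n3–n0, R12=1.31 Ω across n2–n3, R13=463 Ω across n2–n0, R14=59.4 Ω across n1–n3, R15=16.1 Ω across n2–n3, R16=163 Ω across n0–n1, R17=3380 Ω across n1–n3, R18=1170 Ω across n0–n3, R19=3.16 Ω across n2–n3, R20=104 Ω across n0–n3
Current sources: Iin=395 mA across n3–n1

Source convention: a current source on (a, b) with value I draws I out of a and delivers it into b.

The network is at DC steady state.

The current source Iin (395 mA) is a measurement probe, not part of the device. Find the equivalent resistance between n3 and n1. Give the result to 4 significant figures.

Apply KCL at each of the 3 non-ground nodes and solve the resulting linear system.
Node n1: branches {R3, R4, R5, R6, R9, R14, R16, R17, Iin} → V_1 = 3.702
Node n2: branches {R2, R7, R8, R10, R12, R13, R15, R19} → V_2 = -0.6461
Node n3: branches {R1, R3, R5, R8, R10, R11, R12, R14, R15, R17, R18, R19, R20, Iin} → V_3 = -0.7851

R_eq = 11.36 Ω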